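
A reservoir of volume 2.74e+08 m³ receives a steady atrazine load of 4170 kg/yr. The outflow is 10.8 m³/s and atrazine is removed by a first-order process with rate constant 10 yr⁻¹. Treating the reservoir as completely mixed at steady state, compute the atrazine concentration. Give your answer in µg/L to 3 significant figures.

Outflow Q = 10.8 m³/s × 3.156e+07 s/yr = 3.408e+08 m³/yr.
Steady-state CSTR mass balance: W = Q·C + k·V·C, so C = W/(Q + kV).
Q + kV = 3.408e+08 + 10·2.74e+08 = 3.081e+09 m³/yr.
C = 4170/3.081e+09 = 1.354e-06 kg/m³ = 0.001354 mg/L = 1.354 µg/L.

1.35 µg/L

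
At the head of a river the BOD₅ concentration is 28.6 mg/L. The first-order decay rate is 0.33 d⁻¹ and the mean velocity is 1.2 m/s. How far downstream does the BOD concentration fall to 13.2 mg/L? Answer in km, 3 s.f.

From C = C₀·e^(−kt), t = ln(C₀/C)/k = ln(28.6/13.2)/0.33 = 0.7732/0.33 = 2.343 d.
Distance = v·t = 1.2 m/s × 2.024e+05 s = 2.429e+05 m = 242.9 km.

243 km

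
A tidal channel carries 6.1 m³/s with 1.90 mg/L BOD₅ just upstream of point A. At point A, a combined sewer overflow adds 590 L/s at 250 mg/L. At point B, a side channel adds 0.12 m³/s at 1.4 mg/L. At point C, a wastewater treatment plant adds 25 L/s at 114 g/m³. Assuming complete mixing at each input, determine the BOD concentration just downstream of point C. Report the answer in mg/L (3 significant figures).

590 L/s = 0.59 m³/s.
After input A: C = (6.1·1.9 + 0.59·250) / 6.69 = 23.78 mg/L.
After input B: C = (6.69·23.78 + 0.12·1.4) / 6.81 = 23.39 mg/L.
25 L/s = 0.025 m³/s.
After input C: C = (6.81·23.39 + 0.025·114) / 6.835 = 23.72 mg/L.

23.7 mg/L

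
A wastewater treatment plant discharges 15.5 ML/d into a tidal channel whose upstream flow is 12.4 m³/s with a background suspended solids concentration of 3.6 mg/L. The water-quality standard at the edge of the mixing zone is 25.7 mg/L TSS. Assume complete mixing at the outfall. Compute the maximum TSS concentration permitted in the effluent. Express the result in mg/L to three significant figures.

15.5 ML/d = 0.1794 m³/s.
Mass balance: 25.7·12.58 = 0.1794·Cₑ + 12.4·3.6.
Cₑ = (323.3 − 44.64) / 0.1794 = 1553 mg/L.

1550 mg/L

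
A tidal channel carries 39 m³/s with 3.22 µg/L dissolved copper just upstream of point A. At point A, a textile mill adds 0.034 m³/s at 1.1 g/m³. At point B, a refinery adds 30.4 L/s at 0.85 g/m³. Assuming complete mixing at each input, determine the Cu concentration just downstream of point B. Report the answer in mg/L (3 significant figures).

3.22 µg/L = 0.00322 mg/L.
After input A: C = (39·0.00322 + 0.034·1.1) / 39.03 = 0.004175 mg/L.
30.4 L/s = 0.0304 m³/s.
After input B: C = (39.03·0.004175 + 0.0304·0.85) / 39.06 = 0.004834 mg/L.

0.00483 mg/L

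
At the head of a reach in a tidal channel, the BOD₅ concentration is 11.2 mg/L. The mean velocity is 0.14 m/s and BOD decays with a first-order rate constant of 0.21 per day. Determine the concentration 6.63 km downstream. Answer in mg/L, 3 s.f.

9.98 mg/L

Travel time t = 6.63 km / 0.14 m/s = 6630/0.14 = 4.736e+04 s = 0.5481 d.
First-order decay: C = 11.2·exp(−0.21·0.5481) = 11.2·0.8913 = 9.982 mg/L.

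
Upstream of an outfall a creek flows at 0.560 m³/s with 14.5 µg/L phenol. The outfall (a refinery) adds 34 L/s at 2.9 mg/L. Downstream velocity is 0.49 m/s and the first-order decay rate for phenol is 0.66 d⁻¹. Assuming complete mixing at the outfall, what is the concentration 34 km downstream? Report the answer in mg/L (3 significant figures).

34 L/s = 0.034 m³/s.
14.5 µg/L = 0.0145 mg/L.
After complete mixing, C₀ = (0.034·2.9 + 0.56·0.0145) / 0.594 = 0.1797 mg/L.
Travel time t = 3.4e+04 m / 0.49 m/s = 6.939e+04 s = 0.8031 d.
C = 0.1797·exp(−0.66·0.8031) = 0.1797·0.5886 = 0.1057 mg/L.

0.106 mg/L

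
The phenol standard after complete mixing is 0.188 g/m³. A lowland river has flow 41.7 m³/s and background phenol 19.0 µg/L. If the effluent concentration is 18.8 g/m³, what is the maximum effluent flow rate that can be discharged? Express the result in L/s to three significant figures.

19.0 µg/L = 0.019 mg/L.
Mass balance at complete mixing: C_std·(Q_w + Q_r) = Q_w·C_e + Q_r·C_b.
Rearranging, Q_w = Q_r·(C_std − C_b)/(C_e − C_std) = 41.7·(0.188 − 0.019) / (18.8 − 0.188) = 0.3786 m³/s.
= 378.6 L/s.

379 L/s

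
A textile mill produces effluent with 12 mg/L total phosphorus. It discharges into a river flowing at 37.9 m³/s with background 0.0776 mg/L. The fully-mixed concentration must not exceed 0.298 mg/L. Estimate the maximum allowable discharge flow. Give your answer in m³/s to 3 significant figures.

Mass balance at complete mixing: C_std·(Q_w + Q_r) = Q_w·C_e + Q_r·C_b.
Rearranging, Q_w = Q_r·(C_std − C_b)/(C_e − C_std) = 37.9·(0.298 − 0.0776) / (12 − 0.298) = 0.7138 m³/s.

0.714 m³/s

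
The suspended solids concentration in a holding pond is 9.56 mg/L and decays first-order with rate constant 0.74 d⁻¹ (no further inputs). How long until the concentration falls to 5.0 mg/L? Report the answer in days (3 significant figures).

0.876 d

t = ln(C₀/C)/k = ln(9.56/5.0)/0.74 = 0.6481/0.74 = 0.8759 d.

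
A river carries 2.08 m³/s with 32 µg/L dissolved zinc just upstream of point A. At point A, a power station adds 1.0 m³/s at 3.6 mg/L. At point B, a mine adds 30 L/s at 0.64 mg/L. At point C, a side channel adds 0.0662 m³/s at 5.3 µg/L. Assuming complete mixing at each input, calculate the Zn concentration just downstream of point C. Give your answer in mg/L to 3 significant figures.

1.16 mg/L

32 µg/L = 0.032 mg/L.
After input A: C = (2.08·0.032 + 1·3.6) / 3.08 = 1.19 mg/L.
30 L/s = 0.03 m³/s.
After input B: C = (3.08·1.19 + 0.03·0.64) / 3.11 = 1.185 mg/L.
5.3 µg/L = 0.0053 mg/L.
After input C: C = (3.11·1.185 + 0.0662·0.0053) / 3.176 = 1.161 mg/L.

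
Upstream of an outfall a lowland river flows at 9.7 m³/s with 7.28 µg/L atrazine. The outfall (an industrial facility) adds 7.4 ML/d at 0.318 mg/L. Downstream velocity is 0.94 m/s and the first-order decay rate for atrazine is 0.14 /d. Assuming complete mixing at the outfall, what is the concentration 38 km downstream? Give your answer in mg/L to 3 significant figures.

7.4 ML/d = 0.08565 m³/s.
7.28 µg/L = 0.00728 mg/L.
After complete mixing, C₀ = (0.08565·0.318 + 9.7·0.00728) / 9.786 = 0.01 mg/L.
Travel time t = 3.8e+04 m / 0.94 m/s = 4.043e+04 s = 0.4679 d.
C = 0.01·exp(−0.14·0.4679) = 0.01·0.9366 = 0.009366 mg/L.

0.00937 mg/L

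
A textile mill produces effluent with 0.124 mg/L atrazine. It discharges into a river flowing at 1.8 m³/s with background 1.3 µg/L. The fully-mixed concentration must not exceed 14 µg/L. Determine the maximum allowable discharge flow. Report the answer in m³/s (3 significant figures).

1.3 µg/L = 0.0013 mg/L.
14 µg/L = 0.014 mg/L.
Mass balance at complete mixing: C_std·(Q_w + Q_r) = Q_w·C_e + Q_r·C_b.
Rearranging, Q_w = Q_r·(C_std − C_b)/(C_e − C_std) = 1.8·(0.014 − 0.0013) / (0.124 − 0.014) = 0.2078 m³/s.

0.208 m³/s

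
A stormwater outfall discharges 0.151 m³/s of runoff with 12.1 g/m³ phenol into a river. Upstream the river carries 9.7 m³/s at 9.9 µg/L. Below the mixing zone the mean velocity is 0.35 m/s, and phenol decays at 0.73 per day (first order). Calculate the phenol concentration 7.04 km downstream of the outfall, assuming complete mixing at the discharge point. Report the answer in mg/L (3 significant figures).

9.9 µg/L = 0.0099 mg/L.
After complete mixing, C₀ = (0.151·12.1 + 9.7·0.0099) / 9.851 = 0.1952 mg/L.
Travel time t = 7040 m / 0.35 m/s = 2.011e+04 s = 0.2328 d.
C = 0.1952·exp(−0.73·0.2328) = 0.1952·0.8437 = 0.1647 mg/L.

0.165 mg/L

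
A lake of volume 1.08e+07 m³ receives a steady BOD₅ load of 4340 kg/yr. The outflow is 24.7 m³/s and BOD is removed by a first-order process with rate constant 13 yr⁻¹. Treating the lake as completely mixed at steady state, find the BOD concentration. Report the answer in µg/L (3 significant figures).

Outflow Q = 24.7 m³/s × 3.156e+07 s/yr = 7.795e+08 m³/yr.
Steady-state CSTR mass balance: W = Q·C + k·V·C, so C = W/(Q + kV).
Q + kV = 7.795e+08 + 13·1.08e+07 = 9.199e+08 m³/yr.
C = 4340/9.199e+08 = 4.718e-06 kg/m³ = 0.004718 mg/L = 4.718 µg/L.

4.72 µg/L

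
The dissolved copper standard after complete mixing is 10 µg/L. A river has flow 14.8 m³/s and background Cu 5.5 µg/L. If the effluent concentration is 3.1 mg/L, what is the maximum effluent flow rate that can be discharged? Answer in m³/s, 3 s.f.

5.5 µg/L = 0.0055 mg/L.
10 µg/L = 0.01 mg/L.
Mass balance at complete mixing: C_std·(Q_w + Q_r) = Q_w·C_e + Q_r·C_b.
Rearranging, Q_w = Q_r·(C_std − C_b)/(C_e − C_std) = 14.8·(0.01 − 0.0055) / (3.1 − 0.01) = 0.02155 m³/s.

0.0216 m³/s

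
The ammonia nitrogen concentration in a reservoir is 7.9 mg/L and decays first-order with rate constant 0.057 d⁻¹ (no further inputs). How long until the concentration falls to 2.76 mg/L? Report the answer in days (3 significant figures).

18.4 d

t = ln(C₀/C)/k = ln(7.9/2.76)/0.057 = 1.052/0.057 = 18.45 d.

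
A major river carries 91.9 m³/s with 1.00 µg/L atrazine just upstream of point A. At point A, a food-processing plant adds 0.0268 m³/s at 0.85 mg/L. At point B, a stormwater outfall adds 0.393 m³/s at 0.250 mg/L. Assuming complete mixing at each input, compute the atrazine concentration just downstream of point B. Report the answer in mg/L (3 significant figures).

1.00 µg/L = 0.001 mg/L.
After input A: C = (91.9·0.001 + 0.0268·0.85) / 91.93 = 0.001248 mg/L.
After input B: C = (91.93·0.001248 + 0.393·0.25) / 92.32 = 0.002306 mg/L.

0.00231 mg/L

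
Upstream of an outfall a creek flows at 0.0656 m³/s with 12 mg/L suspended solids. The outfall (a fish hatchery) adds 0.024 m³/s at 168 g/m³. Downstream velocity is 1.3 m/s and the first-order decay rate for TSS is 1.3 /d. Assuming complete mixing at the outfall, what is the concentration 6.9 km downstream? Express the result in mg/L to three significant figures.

After complete mixing, C₀ = (0.024·168 + 0.0656·12) / 0.0896 = 53.79 mg/L.
Travel time t = 6900 m / 1.3 m/s = 5308 s = 0.06143 d.
C = 53.79·exp(−1.3·0.06143) = 53.79·0.9232 = 49.66 mg/L.

49.7 mg/L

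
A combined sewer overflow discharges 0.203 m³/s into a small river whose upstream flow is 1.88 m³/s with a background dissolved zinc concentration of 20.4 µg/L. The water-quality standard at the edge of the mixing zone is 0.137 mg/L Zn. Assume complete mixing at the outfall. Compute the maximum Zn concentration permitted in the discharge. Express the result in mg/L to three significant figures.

1.22 mg/L

20.4 µg/L = 0.0204 mg/L.
Mass balance: 0.137·2.083 = 0.203·Cₑ + 1.88·0.0204.
Cₑ = (0.2854 − 0.03835) / 0.203 = 1.217 mg/L.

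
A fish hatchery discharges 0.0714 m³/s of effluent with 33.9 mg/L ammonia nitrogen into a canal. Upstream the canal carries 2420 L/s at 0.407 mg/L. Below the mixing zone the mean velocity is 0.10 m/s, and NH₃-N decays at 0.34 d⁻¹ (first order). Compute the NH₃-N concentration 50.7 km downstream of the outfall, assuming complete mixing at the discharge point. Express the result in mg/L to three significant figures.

2420 L/s = 2.42 m³/s.
After complete mixing, C₀ = (0.0714·33.9 + 2.42·0.407) / 2.491 = 1.367 mg/L.
Travel time t = 5.07e+04 m / 0.10 m/s = 5.07e+05 s = 5.868 d.
C = 1.367·exp(−0.34·5.868) = 1.367·0.136 = 0.1859 mg/L.

0.186 mg/L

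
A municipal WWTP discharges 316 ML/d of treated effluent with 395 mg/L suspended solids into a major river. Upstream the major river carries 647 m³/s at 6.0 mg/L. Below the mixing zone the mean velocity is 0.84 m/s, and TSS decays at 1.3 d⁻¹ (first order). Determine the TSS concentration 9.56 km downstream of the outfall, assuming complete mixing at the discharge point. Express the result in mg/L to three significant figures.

6.90 mg/L

316 ML/d = 3.657 m³/s.
After complete mixing, C₀ = (3.657·395 + 647·6) / 650.7 = 8.187 mg/L.
Travel time t = 9560 m / 0.84 m/s = 1.138e+04 s = 0.1317 d.
C = 8.187·exp(−1.3·0.1317) = 8.187·0.8426 = 6.898 mg/L.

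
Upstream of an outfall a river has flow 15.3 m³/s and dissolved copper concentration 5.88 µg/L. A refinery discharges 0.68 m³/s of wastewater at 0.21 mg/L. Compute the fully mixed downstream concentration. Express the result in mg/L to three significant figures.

0.0146 mg/L

5.88 µg/L = 0.00588 mg/L.
By mass balance at complete mixing, C = (0.68·0.21 + 15.3·0.00588) / (0.68 + 15.3) = 0.2328/15.98 = 0.01457 mg/L.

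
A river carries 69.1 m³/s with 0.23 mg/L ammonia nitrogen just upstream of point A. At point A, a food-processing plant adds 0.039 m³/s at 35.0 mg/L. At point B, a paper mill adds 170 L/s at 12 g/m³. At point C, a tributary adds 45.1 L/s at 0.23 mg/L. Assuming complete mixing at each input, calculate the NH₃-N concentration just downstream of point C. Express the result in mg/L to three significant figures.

After input A: C = (69.1·0.23 + 0.039·35) / 69.14 = 0.2496 mg/L.
170 L/s = 0.17 m³/s.
After input B: C = (69.14·0.2496 + 0.17·12) / 69.31 = 0.2784 mg/L.
45.1 L/s = 0.0451 m³/s.
After input C: C = (69.31·0.2784 + 0.0451·0.23) / 69.35 = 0.2784 mg/L.

0.278 mg/L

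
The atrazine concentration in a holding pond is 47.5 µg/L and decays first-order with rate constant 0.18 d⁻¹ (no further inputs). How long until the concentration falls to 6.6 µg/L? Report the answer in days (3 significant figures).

11.0 d

t = ln(C₀/C)/k = ln(47.5/6.6)/0.18 = 1.974/0.18 = 10.96 d.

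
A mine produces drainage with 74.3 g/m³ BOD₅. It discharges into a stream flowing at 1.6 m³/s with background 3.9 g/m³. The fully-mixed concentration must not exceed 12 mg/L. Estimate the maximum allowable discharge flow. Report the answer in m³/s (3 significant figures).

Mass balance at complete mixing: C_std·(Q_w + Q_r) = Q_w·C_e + Q_r·C_b.
Rearranging, Q_w = Q_r·(C_std − C_b)/(C_e − C_std) = 1.6·(12 − 3.9) / (74.3 − 12) = 0.208 m³/s.

0.208 m³/s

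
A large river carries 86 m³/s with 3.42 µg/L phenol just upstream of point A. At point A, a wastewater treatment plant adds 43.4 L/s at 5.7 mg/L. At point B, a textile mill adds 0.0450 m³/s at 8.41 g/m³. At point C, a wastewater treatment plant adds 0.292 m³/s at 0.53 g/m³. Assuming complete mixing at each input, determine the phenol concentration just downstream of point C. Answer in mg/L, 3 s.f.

3.42 µg/L = 0.00342 mg/L.
43.4 L/s = 0.0434 m³/s.
After input A: C = (86·0.00342 + 0.0434·5.7) / 86.04 = 0.006293 mg/L.
After input B: C = (86.04·0.006293 + 0.045·8.41) / 86.09 = 0.01069 mg/L.
After input C: C = (86.09·0.01069 + 0.292·0.53) / 86.38 = 0.01244 mg/L.

0.0124 mg/L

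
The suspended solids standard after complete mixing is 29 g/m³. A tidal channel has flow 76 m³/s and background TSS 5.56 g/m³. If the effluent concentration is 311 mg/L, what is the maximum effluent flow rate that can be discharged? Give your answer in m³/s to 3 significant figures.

6.32 m³/s

Mass balance at complete mixing: C_std·(Q_w + Q_r) = Q_w·C_e + Q_r·C_b.
Rearranging, Q_w = Q_r·(C_std − C_b)/(C_e − C_std) = 76·(29 − 5.56) / (311 − 29) = 6.317 m³/s.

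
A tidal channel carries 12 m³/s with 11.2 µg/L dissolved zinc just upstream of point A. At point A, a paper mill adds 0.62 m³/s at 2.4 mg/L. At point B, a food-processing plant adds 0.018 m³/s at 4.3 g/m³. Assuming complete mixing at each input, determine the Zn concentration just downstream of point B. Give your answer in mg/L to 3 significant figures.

11.2 µg/L = 0.0112 mg/L.
After input A: C = (12·0.0112 + 0.62·2.4) / 12.62 = 0.1286 mg/L.
After input B: C = (12.62·0.1286 + 0.018·4.3) / 12.64 = 0.1345 mg/L.

0.134 mg/L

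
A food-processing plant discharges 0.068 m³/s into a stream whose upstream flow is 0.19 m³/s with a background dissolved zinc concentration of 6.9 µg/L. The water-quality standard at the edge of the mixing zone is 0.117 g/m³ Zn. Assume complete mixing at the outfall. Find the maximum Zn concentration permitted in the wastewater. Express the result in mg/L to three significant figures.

6.9 µg/L = 0.0069 mg/L.
Mass balance: 0.117·0.258 = 0.068·Cₑ + 0.19·0.0069.
Cₑ = (0.03019 − 0.001311) / 0.068 = 0.4246 mg/L.

0.425 mg/L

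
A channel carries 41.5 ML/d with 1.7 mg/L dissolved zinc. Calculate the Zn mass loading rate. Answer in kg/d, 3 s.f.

41.5 ML/d = 0.4803 m³/s.
Mass flux = Q·C = 0.4803 m³/s × 1.7 g/m³ = 0.8166 g/s.
= 0.8166 g/s × 86.4 = 70.55 kg/d.

70.6 kg/d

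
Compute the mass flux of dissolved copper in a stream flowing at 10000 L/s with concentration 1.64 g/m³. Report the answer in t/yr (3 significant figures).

518 t/yr

10000 L/s = 10 m³/s.
Mass flux = Q·C = 10 m³/s × 1.64 g/m³ = 16.4 g/s.
= 16.4 g/s × 31.56 = 517.5 t/yr.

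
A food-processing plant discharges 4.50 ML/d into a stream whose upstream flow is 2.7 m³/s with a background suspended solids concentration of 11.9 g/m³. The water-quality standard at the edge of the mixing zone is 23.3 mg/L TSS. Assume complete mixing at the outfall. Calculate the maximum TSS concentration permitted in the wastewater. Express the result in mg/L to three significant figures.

4.50 ML/d = 0.05208 m³/s.
Mass balance: 23.3·2.752 = 0.05208·Cₑ + 2.7·11.9.
Cₑ = (64.12 − 32.13) / 0.05208 = 614.3 mg/L.

614 mg/L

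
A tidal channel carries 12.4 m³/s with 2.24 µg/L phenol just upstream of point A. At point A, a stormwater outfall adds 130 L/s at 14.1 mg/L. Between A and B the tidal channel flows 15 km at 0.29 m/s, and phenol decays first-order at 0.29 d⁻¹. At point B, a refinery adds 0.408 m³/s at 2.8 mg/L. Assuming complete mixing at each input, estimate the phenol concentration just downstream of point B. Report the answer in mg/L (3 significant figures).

0.209 mg/L

2.24 µg/L = 0.00224 mg/L.
130 L/s = 0.13 m³/s.
After input A: C = (12.4·0.00224 + 0.13·14.1) / 12.53 = 0.1485 mg/L.
Over the 15 km reach to input B (t = 5.172e+04 s = 0.5987 d), decay gives C = 0.1485·exp(−0.29·0.5987) = 0.1248 mg/L.
After input B: C = (12.53·0.1248 + 0.408·2.8) / 12.94 = 0.2092 mg/L.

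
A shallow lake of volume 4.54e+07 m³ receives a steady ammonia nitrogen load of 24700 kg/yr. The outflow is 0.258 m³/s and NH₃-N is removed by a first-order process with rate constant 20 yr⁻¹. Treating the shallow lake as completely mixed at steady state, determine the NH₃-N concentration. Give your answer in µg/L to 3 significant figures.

Outflow Q = 0.258 m³/s × 3.156e+07 s/yr = 8.142e+06 m³/yr.
Steady-state CSTR mass balance: W = Q·C + k·V·C, so C = W/(Q + kV).
Q + kV = 8.142e+06 + 20·4.54e+07 = 9.161e+08 m³/yr.
C = 24700/9.161e+08 = 2.696e-05 kg/m³ = 0.02696 mg/L = 26.96 µg/L.

27.0 µg/L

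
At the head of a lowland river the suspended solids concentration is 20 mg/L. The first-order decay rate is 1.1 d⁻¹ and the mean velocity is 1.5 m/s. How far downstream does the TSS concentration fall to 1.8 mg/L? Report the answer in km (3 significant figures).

284 km

From C = C₀·e^(−kt), t = ln(C₀/C)/k = ln(20/1.8)/1.1 = 2.408/1.1 = 2.189 d.
Distance = v·t = 1.5 m/s × 1.891e+05 s = 2.837e+05 m = 283.7 km.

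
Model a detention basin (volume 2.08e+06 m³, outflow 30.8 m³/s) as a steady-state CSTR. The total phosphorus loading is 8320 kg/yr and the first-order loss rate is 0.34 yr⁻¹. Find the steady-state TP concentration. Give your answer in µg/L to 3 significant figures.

8.55 µg/L

Outflow Q = 30.8 m³/s × 3.156e+07 s/yr = 9.72e+08 m³/yr.
Steady-state CSTR mass balance: W = Q·C + k·V·C, so C = W/(Q + kV).
Q + kV = 9.72e+08 + 0.34·2.08e+06 = 9.727e+08 m³/yr.
C = 8320/9.727e+08 = 8.554e-06 kg/m³ = 0.008554 mg/L = 8.554 µg/L.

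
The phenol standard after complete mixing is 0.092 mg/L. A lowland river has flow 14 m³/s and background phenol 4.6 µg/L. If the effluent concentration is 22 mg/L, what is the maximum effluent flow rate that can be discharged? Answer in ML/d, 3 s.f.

4.6 µg/L = 0.0046 mg/L.
Mass balance at complete mixing: C_std·(Q_w + Q_r) = Q_w·C_e + Q_r·C_b.
Rearranging, Q_w = Q_r·(C_std − C_b)/(C_e − C_std) = 14·(0.092 − 0.0046) / (22 − 0.092) = 0.05585 m³/s.
= 4.826 ML/d.

4.83 ML/d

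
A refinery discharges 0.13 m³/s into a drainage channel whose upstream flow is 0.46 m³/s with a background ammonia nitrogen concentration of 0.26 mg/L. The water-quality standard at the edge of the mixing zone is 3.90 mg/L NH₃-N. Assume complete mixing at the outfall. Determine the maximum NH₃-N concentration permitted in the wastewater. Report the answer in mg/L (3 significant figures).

Mass balance: 3.9·0.59 = 0.13·Cₑ + 0.46·0.26.
Cₑ = (2.301 − 0.1196) / 0.13 = 16.78 mg/L.

16.8 mg/L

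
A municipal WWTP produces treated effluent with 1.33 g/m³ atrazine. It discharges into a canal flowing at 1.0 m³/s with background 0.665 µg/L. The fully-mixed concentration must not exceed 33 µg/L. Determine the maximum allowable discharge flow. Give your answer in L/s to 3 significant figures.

24.9 L/s

0.665 µg/L = 0.000665 mg/L.
33 µg/L = 0.033 mg/L.
Mass balance at complete mixing: C_std·(Q_w + Q_r) = Q_w·C_e + Q_r·C_b.
Rearranging, Q_w = Q_r·(C_std − C_b)/(C_e − C_std) = 1.0·(0.033 − 0.000665) / (1.33 − 0.033) = 0.02493 m³/s.
= 24.93 L/s.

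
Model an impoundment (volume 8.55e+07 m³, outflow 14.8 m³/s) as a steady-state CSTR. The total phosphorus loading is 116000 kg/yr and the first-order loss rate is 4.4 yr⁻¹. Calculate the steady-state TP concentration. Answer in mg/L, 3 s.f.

0.138 mg/L

Outflow Q = 14.8 m³/s × 3.156e+07 s/yr = 4.671e+08 m³/yr.
Steady-state CSTR mass balance: W = Q·C + k·V·C, so C = W/(Q + kV).
Q + kV = 4.671e+08 + 4.4·8.55e+07 = 8.433e+08 m³/yr.
C = 116000/8.433e+08 = 0.0001376 kg/m³ = 0.1376 mg/L.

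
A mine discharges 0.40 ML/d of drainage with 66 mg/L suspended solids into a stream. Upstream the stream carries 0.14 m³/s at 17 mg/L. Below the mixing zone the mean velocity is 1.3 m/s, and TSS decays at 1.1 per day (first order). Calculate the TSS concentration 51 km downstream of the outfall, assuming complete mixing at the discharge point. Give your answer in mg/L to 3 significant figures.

0.40 ML/d = 0.00463 m³/s.
After complete mixing, C₀ = (0.00463·66 + 0.14·17) / 0.1446 = 18.57 mg/L.
Travel time t = 5.1e+04 m / 1.3 m/s = 3.923e+04 s = 0.4541 d.
C = 18.57·exp(−1.1·0.4541) = 18.57·0.6069 = 11.27 mg/L.

11.3 mg/L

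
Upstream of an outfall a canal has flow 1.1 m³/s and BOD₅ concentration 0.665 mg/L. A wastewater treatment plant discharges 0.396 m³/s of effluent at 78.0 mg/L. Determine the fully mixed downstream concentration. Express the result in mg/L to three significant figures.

21.1 mg/L

By mass balance at complete mixing, C = (0.396·78 + 1.1·0.665) / (0.396 + 1.1) = 31.62/1.496 = 21.14 mg/L.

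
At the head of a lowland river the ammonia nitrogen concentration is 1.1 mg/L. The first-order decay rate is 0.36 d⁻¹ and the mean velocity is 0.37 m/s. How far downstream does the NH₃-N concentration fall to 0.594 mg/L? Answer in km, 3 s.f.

54.7 km

From C = C₀·e^(−kt), t = ln(C₀/C)/k = ln(1.1/0.594)/0.36 = 0.6162/0.36 = 1.712 d.
Distance = v·t = 0.37 m/s × 1.479e+05 s = 5.472e+04 m = 54.72 km.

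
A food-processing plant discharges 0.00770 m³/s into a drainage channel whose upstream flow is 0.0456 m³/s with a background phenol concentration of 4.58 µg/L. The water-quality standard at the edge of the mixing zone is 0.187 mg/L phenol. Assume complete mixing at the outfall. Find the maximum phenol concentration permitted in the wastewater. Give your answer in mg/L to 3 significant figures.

4.58 µg/L = 0.00458 mg/L.
Mass balance: 0.187·0.0533 = 0.0077·Cₑ + 0.0456·0.00458.
Cₑ = (0.009967 − 0.0002088) / 0.0077 = 1.267 mg/L.

1.27 mg/L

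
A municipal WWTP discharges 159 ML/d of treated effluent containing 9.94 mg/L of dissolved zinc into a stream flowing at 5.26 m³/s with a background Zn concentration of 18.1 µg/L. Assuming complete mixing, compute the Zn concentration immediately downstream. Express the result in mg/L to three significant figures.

159 ML/d = 1.84 m³/s.
18.1 µg/L = 0.0181 mg/L.
By mass balance at complete mixing, C = (1.84·9.94 + 5.26·0.0181) / (1.84 + 5.26) = 18.39/7.1 = 2.59 mg/L.

2.59 mg/L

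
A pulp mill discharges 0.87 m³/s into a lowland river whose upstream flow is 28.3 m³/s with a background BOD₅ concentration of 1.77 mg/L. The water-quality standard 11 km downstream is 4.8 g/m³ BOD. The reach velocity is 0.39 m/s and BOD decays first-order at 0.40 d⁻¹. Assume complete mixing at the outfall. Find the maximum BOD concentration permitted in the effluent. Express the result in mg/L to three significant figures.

Travel time to the compliance point: t = 1.1e+04/0.39 = 2.821e+04 s = 0.3264 d; decay factor exp(−0.40·0.3264) = 0.8776.
So the concentration just after mixing may be at most 4.8/0.8776 = 5.47 mg/L.
Mass balance: 5.47·29.17 = 0.87·Cₑ + 28.3·1.77.
Cₑ = (159.5 − 50.09) / 0.87 = 125.8 mg/L.

126 mg/L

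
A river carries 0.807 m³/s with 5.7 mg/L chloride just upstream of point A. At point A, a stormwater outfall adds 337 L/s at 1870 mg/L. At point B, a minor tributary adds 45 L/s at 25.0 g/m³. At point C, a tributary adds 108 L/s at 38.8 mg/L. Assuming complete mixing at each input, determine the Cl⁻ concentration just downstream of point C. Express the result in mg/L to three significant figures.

494 mg/L

337 L/s = 0.337 m³/s.
After input A: C = (0.807·5.7 + 0.337·1870) / 1.144 = 554.9 mg/L.
45 L/s = 0.045 m³/s.
After input B: C = (1.144·554.9 + 0.045·25) / 1.189 = 534.8 mg/L.
108 L/s = 0.108 m³/s.
After input C: C = (1.189·534.8 + 0.108·38.8) / 1.297 = 493.5 mg/L.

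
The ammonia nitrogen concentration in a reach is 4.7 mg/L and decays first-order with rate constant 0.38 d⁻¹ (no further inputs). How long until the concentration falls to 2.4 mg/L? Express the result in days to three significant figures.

1.77 d

t = ln(C₀/C)/k = ln(4.7/2.4)/0.38 = 0.6721/0.38 = 1.769 d.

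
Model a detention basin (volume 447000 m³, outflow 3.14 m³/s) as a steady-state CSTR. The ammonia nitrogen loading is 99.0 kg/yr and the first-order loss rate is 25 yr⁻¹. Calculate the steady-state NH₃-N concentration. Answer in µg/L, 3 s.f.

0.898 µg/L

Outflow Q = 3.14 m³/s × 3.156e+07 s/yr = 9.909e+07 m³/yr.
Steady-state CSTR mass balance: W = Q·C + k·V·C, so C = W/(Q + kV).
Q + kV = 9.909e+07 + 25·447000 = 1.103e+08 m³/yr.
C = 99.0/1.103e+08 = 8.978e-07 kg/m³ = 0.0008978 mg/L = 0.8978 µg/L.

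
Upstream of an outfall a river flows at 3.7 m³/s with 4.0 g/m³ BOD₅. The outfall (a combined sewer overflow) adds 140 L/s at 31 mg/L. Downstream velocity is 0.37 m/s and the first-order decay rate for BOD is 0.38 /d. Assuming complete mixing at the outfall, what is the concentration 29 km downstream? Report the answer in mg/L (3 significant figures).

3.53 mg/L

140 L/s = 0.14 m³/s.
After complete mixing, C₀ = (0.14·31 + 3.7·4) / 3.84 = 4.984 mg/L.
Travel time t = 2.9e+04 m / 0.37 m/s = 7.838e+04 s = 0.9072 d.
C = 4.984·exp(−0.38·0.9072) = 4.984·0.7084 = 3.531 mg/L.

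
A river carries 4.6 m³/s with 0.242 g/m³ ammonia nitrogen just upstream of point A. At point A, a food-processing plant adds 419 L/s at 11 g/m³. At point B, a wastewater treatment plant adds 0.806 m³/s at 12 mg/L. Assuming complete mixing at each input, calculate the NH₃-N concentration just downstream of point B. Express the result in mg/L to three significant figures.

2.64 mg/L

419 L/s = 0.419 m³/s.
After input A: C = (4.6·0.242 + 0.419·11) / 5.019 = 1.14 mg/L.
After input B: C = (5.019·1.14 + 0.806·12) / 5.825 = 2.643 mg/L.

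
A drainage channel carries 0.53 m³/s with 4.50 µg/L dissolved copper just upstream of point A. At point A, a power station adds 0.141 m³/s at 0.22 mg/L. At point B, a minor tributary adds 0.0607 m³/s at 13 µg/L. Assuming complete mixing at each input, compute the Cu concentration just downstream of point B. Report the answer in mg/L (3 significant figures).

4.50 µg/L = 0.0045 mg/L.
After input A: C = (0.53·0.0045 + 0.141·0.22) / 0.671 = 0.04978 mg/L.
13 µg/L = 0.013 mg/L.
After input B: C = (0.671·0.04978 + 0.0607·0.013) / 0.7317 = 0.04673 mg/L.

0.0467 mg/L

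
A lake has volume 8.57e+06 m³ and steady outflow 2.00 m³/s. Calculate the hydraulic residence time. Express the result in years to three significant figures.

Q = 2.00 m³/s × 3.156e+07 s/yr = 6.312e+07 m³/yr.
Hydraulic residence time τ = V/Q = 8.57e+06/6.312e+07 = 0.1358 yr.

0.136 yr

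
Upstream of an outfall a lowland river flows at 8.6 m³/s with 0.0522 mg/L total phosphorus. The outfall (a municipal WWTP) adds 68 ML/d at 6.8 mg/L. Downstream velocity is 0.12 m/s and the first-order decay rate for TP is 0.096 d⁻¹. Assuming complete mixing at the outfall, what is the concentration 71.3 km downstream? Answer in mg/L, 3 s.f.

0.319 mg/L

68 ML/d = 0.787 m³/s.
After complete mixing, C₀ = (0.787·6.8 + 8.6·0.0522) / 9.387 = 0.618 mg/L.
Travel time t = 7.13e+04 m / 0.12 m/s = 5.942e+05 s = 6.877 d.
C = 0.618·exp(−0.096·6.877) = 0.618·0.5168 = 0.3193 mg/L.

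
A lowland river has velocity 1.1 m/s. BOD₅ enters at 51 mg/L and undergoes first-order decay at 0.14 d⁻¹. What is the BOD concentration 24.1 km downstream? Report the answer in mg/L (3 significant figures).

Travel time t = 24.1 km / 1.1 m/s = 2.41e+04/1.1 = 2.191e+04 s = 0.2536 d.
First-order decay: C = 51·exp(−0.14·0.2536) = 51·0.9651 = 49.22 mg/L.

49.2 mg/L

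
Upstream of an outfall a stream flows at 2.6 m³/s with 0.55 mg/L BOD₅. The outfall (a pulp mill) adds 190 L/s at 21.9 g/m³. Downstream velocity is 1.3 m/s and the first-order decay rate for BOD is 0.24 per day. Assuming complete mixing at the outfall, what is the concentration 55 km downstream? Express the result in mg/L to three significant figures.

190 L/s = 0.19 m³/s.
After complete mixing, C₀ = (0.19·21.9 + 2.6·0.55) / 2.79 = 2.004 mg/L.
Travel time t = 5.5e+04 m / 1.3 m/s = 4.231e+04 s = 0.4897 d.
C = 2.004·exp(−0.24·0.4897) = 2.004·0.8891 = 1.782 mg/L.

1.78 mg/L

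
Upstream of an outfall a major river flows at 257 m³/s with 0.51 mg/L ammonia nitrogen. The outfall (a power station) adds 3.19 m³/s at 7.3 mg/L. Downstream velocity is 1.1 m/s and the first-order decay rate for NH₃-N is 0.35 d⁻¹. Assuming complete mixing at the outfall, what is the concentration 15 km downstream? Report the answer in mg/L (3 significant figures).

0.561 mg/L

After complete mixing, C₀ = (3.19·7.3 + 257·0.51) / 260.2 = 0.5932 mg/L.
Travel time t = 1.5e+04 m / 1.1 m/s = 1.364e+04 s = 0.1578 d.
C = 0.5932·exp(−0.35·0.1578) = 0.5932·0.9463 = 0.5614 mg/L.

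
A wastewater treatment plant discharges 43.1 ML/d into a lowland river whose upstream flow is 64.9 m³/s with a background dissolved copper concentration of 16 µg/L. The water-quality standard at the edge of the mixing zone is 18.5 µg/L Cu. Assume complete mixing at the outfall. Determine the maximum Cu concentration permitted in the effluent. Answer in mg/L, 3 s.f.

43.1 ML/d = 0.4988 m³/s.
16 µg/L = 0.016 mg/L.
18.5 µg/L = 0.0185 mg/L.
Mass balance: 0.0185·65.4 = 0.4988·Cₑ + 64.9·0.016.
Cₑ = (1.21 − 1.038) / 0.4988 = 0.3438 mg/L.

0.344 mg/L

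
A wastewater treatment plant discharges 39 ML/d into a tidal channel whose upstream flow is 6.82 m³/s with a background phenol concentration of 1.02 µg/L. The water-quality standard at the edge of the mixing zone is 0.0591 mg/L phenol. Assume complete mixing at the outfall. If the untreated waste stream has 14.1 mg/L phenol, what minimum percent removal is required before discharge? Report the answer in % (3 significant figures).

39 ML/d = 0.4514 m³/s.
1.02 µg/L = 0.00102 mg/L.
Mass balance: 0.0591·7.271 = 0.4514·Cₑ + 6.82·0.00102.
Cₑ = (0.4297 − 0.006956) / 0.4514 = 0.9366 mg/L.
Required removal = 1 − 0.9366/14.1 = 93.36 %.

93.4 %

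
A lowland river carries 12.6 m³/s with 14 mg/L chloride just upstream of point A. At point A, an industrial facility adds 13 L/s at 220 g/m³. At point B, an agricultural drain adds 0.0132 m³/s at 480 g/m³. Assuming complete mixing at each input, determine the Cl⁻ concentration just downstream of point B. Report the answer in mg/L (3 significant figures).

14.7 mg/L

13 L/s = 0.013 m³/s.
After input A: C = (12.6·14 + 0.013·220) / 12.61 = 14.21 mg/L.
After input B: C = (12.61·14.21 + 0.0132·480) / 12.63 = 14.7 mg/L.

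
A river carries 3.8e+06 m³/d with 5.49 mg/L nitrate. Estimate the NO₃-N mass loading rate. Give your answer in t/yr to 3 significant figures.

7620 t/yr

3.8e+06 m³/d = 43.98 m³/s.
Mass flux = Q·C = 43.98 m³/s × 5.49 g/m³ = 241.5 g/s.
= 241.5 g/s × 31.56 = 7620 t/yr.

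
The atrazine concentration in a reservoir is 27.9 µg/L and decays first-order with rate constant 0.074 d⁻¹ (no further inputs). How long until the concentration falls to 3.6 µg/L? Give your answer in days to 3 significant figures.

27.7 d

t = ln(C₀/C)/k = ln(27.9/3.6)/0.074 = 2.048/0.074 = 27.67 d.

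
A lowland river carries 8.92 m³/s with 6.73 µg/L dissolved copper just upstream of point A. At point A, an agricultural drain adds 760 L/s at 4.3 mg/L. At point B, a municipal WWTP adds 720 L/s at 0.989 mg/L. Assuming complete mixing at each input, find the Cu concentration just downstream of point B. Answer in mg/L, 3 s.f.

6.73 µg/L = 0.00673 mg/L.
760 L/s = 0.76 m³/s.
After input A: C = (8.92·0.00673 + 0.76·4.3) / 9.68 = 0.3438 mg/L.
720 L/s = 0.72 m³/s.
After input B: C = (9.68·0.3438 + 0.72·0.989) / 10.4 = 0.3885 mg/L.

0.388 mg/L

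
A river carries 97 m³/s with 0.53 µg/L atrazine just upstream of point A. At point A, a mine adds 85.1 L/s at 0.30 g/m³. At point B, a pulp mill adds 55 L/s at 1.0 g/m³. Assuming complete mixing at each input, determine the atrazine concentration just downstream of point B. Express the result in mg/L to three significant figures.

0.53 µg/L = 0.00053 mg/L.
85.1 L/s = 0.0851 m³/s.
After input A: C = (97·0.00053 + 0.0851·0.3) / 97.09 = 0.0007925 mg/L.
55 L/s = 0.055 m³/s.
After input B: C = (97.09·0.0007925 + 0.055·1) / 97.14 = 0.001358 mg/L.

0.00136 mg/L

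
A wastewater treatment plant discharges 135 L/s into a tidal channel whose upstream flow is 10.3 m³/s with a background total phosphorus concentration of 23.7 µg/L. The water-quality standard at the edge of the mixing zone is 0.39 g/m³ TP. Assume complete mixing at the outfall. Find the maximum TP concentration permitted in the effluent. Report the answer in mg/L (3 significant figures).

28.3 mg/L

135 L/s = 0.135 m³/s.
23.7 µg/L = 0.0237 mg/L.
Mass balance: 0.39·10.44 = 0.135·Cₑ + 10.3·0.0237.
Cₑ = (4.07 − 0.2441) / 0.135 = 28.34 mg/L.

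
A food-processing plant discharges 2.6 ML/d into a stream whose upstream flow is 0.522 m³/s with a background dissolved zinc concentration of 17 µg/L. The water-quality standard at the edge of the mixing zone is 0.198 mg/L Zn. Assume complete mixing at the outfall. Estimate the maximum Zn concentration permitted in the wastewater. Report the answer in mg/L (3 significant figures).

2.6 ML/d = 0.03009 m³/s.
17 µg/L = 0.017 mg/L.
Mass balance: 0.198·0.5521 = 0.03009·Cₑ + 0.522·0.017.
Cₑ = (0.1093 − 0.008874) / 0.03009 = 3.338 mg/L.

3.34 mg/L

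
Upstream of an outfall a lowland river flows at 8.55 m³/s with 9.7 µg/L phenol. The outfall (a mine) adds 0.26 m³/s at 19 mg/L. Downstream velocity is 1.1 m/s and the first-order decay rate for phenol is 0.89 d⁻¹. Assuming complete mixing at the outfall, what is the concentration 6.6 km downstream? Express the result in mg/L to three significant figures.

0.536 mg/L

9.7 µg/L = 0.0097 mg/L.
After complete mixing, C₀ = (0.26·19 + 8.55·0.0097) / 8.81 = 0.5701 mg/L.
Travel time t = 6600 m / 1.1 m/s = 6000 s = 0.06944 d.
C = 0.5701·exp(−0.89·0.06944) = 0.5701·0.9401 = 0.536 mg/L.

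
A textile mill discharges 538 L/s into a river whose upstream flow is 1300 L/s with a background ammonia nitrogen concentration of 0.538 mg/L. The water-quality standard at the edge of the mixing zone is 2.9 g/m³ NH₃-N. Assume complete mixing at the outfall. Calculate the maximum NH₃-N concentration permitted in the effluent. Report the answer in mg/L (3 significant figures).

8.61 mg/L

538 L/s = 0.538 m³/s.
1300 L/s = 1.3 m³/s.
Mass balance: 2.9·1.838 = 0.538·Cₑ + 1.3·0.538.
Cₑ = (5.33 − 0.6994) / 0.538 = 8.607 mg/L.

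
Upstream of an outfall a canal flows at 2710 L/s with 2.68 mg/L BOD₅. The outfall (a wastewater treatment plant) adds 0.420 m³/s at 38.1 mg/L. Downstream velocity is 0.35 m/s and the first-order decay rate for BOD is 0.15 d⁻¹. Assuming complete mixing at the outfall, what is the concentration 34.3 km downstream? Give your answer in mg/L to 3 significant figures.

2710 L/s = 2.71 m³/s.
After complete mixing, C₀ = (0.42·38.1 + 2.71·2.68) / 3.13 = 7.433 mg/L.
Travel time t = 3.43e+04 m / 0.35 m/s = 9.8e+04 s = 1.134 d.
C = 7.433·exp(−0.15·1.134) = 7.433·0.8435 = 6.27 mg/L.

6.27 mg/L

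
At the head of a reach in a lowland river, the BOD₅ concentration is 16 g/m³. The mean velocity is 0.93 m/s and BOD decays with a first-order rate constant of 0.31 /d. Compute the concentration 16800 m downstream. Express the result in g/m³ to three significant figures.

Travel time t = 16800 m / 0.93 m/s = 1.68e+04/0.93 = 1.806e+04 s = 0.2091 d.
First-order decay: C = 16·exp(−0.31·0.2091) = 16·0.9372 = 15 g/m³.

15.0 g/m³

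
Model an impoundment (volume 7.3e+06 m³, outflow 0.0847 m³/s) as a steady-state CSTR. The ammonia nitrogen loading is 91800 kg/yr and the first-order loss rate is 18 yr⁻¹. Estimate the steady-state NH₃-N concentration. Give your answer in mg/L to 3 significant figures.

Outflow Q = 0.0847 m³/s × 3.156e+07 s/yr = 2.673e+06 m³/yr.
Steady-state CSTR mass balance: W = Q·C + k·V·C, so C = W/(Q + kV).
Q + kV = 2.673e+06 + 18·7.3e+06 = 1.341e+08 m³/yr.
C = 91800/1.341e+08 = 0.0006847 kg/m³ = 0.6847 mg/L.

0.685 mg/L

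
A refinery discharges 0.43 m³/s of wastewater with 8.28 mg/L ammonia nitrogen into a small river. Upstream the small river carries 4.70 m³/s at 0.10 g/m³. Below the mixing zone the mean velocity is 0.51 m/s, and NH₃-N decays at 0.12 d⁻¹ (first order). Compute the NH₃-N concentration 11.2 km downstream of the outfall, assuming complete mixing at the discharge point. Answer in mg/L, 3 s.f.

After complete mixing, C₀ = (0.43·8.28 + 4.7·0.1) / 5.13 = 0.7857 mg/L.
Travel time t = 1.12e+04 m / 0.51 m/s = 2.196e+04 s = 0.2542 d.
C = 0.7857·exp(−0.12·0.2542) = 0.7857·0.97 = 0.7621 mg/L.

0.762 mg/L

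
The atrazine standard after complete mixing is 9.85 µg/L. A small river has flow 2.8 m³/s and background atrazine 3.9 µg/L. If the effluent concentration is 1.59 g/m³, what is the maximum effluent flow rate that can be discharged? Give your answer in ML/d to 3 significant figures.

3.9 µg/L = 0.0039 mg/L.
9.85 µg/L = 0.00985 mg/L.
Mass balance at complete mixing: C_std·(Q_w + Q_r) = Q_w·C_e + Q_r·C_b.
Rearranging, Q_w = Q_r·(C_std − C_b)/(C_e − C_std) = 2.8·(0.00985 − 0.0039) / (1.59 − 0.00985) = 0.01054 m³/s.
= 0.9109 ML/d.

0.911 ML/d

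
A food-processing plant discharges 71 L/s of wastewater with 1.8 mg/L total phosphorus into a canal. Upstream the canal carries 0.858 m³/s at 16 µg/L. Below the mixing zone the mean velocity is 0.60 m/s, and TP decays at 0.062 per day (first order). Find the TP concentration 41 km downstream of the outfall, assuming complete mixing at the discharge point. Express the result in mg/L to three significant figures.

71 L/s = 0.071 m³/s.
16 µg/L = 0.016 mg/L.
After complete mixing, C₀ = (0.071·1.8 + 0.858·0.016) / 0.929 = 0.1523 mg/L.
Travel time t = 4.1e+04 m / 0.60 m/s = 6.833e+04 s = 0.7909 d.
C = 0.1523·exp(−0.062·0.7909) = 0.1523·0.9521 = 0.1451 mg/L.

0.145 mg/L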